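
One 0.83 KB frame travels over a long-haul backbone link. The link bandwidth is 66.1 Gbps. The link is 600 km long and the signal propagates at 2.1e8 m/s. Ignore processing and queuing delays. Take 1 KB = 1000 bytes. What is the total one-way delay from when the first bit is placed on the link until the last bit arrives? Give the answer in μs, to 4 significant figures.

2857 μs

L = 6640 bits.
Transmission delay = L/R = 6640 / 6.61e+10 = 0.100454 μs.
Propagation delay = d/s = 600000 m / 210000000 m/s = 2857.14 μs.
Total = 2857 μs.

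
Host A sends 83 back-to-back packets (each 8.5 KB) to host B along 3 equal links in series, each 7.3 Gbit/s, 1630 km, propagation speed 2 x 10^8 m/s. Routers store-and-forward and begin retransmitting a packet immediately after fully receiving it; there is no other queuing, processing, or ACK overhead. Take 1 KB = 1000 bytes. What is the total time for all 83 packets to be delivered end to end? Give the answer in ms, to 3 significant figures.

25.2 ms

Per-hop transmission t_tx = L/R = 68000/7300000000 = 0.00931507 ms.
Per-hop propagation t_prop = 1630000/200000000 = 8.15 ms.
Pipeline fill: first packet needs 3·t_tx to clear all hops; remaining 82 packets each add one t_tx.
Total = (3+83-1)·t_tx + 3·t_prop = 85·0.00931507 + 3·8.15 = 25.2 ms.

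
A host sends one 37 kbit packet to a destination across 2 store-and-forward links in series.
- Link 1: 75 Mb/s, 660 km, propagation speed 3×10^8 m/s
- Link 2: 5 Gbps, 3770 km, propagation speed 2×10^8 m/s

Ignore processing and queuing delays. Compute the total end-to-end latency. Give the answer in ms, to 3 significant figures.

21.6 ms

L = 37000 bits.
Transmission delays (L/R per hop): 0.493333, 0.0074 ms; sum = 0.500733 ms.
Propagation delays (d/s per hop): 2.2, 18.85 ms; sum = 21.05 ms.
End-to-end = 21.6 ms.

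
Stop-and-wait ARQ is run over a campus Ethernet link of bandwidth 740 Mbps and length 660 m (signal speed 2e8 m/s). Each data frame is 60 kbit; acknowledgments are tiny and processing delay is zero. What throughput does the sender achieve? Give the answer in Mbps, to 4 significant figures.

t_tx = L/R = 60000/740000000 = 8.10811e-05 s.
t_prop = 660/200000000 = 3.3e-06 s; RTT = 6.6e-06 s.
Cycle = t_tx + RTT = 8.76811e-05 s.
Throughput = L / cycle = 60000 / 8.76811e-05 = 684.3 Mbps.

684.3 Mbps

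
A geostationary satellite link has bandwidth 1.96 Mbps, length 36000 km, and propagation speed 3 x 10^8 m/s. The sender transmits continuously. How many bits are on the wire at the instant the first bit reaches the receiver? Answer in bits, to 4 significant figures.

Propagation delay = 36000000 / 300000000 = 0.12 s.
BDP = R × t_prop = 1960000 × 0.12 = 235200 bits.

235200 bits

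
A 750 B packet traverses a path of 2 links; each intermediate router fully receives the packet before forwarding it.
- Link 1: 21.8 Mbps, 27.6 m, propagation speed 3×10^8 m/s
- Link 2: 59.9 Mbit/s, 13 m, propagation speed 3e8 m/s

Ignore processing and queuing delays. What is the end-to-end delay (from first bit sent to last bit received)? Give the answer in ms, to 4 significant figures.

0.3755 ms

L = 750 × 8 = 6000 bits.
Transmission delays (L/R per hop): 0.275229, 0.100167 ms; sum = 0.375396 ms.
Propagation delays (d/s per hop): 9.2e-05, 4.33333e-05 ms; sum = 0.000135333 ms.
End-to-end = 0.3755 ms.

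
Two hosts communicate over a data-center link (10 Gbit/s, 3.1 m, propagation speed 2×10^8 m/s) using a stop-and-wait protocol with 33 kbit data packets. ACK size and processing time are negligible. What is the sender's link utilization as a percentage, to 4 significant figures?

99.07 %

t_tx = L/R = 33000/10000000000 = 3.3e-06 s.
t_prop = 3.1/200000000 = 1.55e-08 s; RTT = 3.1e-08 s.
Cycle = t_tx + RTT = 3.331e-06 s.
Utilization = t_tx / cycle = 3.3e-06/3.331e-06 = 99.07 %.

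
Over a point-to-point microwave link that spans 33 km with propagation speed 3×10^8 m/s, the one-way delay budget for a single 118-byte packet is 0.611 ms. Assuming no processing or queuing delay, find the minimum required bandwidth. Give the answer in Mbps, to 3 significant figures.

1.88 Mbps

L = 944 bits.
Propagation delay = 33000 / 300000000 = 0.11 ms.
Transmission budget = 0.611 − 0.11 = 0.501 ms.
R ≥ L / t_tx = 944 bits / 0.000501 s = 1.88 Mbps.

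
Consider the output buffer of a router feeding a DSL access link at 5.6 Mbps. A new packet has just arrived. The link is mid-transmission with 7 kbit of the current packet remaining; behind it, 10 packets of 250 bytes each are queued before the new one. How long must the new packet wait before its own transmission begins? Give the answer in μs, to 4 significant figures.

Each queued packet: L/R = 2000/5600000 = 357.143 μs.
10 queued → 3571.43 μs.
Plus remaining 7000 bits of current packet: 1250 μs.
Queuing delay = 4821 μs.

4821 μs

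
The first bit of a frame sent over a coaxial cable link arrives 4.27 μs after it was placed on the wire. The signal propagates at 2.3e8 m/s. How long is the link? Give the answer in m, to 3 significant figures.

d = s × t_prop = 2.3e+08 × 4.27e-06 = 982 m.

982 m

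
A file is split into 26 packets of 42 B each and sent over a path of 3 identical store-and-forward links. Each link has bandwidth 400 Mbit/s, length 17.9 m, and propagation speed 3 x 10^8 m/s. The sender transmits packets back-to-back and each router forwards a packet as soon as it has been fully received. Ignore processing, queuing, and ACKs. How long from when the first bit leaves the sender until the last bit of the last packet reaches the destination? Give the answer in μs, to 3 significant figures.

Per-hop transmission t_tx = L/R = 336/400000000 = 0.84 μs.
Per-hop propagation t_prop = 17.9/300000000 = 0.0596667 μs.
Pipeline fill: first packet needs 3·t_tx to clear all hops; remaining 25 packets each add one t_tx.
Total = (3+26-1)·t_tx + 3·t_prop = 28·0.84 + 3·0.0596667 = 23.7 μs.

23.7 μs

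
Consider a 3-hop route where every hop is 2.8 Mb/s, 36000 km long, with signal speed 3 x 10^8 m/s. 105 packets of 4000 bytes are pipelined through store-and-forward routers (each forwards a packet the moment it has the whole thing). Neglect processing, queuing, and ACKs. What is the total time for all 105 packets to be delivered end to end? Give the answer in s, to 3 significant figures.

Per-hop transmission t_tx = L/R = 32000/2800000 = 0.0114286 s.
Per-hop propagation t_prop = 36000000/300000000 = 0.12 s.
Pipeline fill: first packet needs 3·t_tx to clear all hops; remaining 104 packets each add one t_tx.
Total = (3+105-1)·t_tx + 3·t_prop = 107·0.0114286 + 3·0.12 = 1.58 s.

1.58 s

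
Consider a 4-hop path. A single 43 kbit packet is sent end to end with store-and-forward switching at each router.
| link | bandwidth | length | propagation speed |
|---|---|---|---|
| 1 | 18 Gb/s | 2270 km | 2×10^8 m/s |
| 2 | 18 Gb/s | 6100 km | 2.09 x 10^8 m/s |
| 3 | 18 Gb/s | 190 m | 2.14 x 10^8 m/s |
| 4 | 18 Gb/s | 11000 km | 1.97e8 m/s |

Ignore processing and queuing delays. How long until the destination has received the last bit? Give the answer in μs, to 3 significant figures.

L = 43000 bits.
Transmission delay per hop = L/R = 43000/18000000000 = 2.38889 μs; 4 hops → 9.55556 μs.
Propagation delays (d/s per hop): 11350, 29186.6, 0.88785, 55837.6 μs; sum = 96375.1 μs.
End-to-end = 96400 μs.

96400 μs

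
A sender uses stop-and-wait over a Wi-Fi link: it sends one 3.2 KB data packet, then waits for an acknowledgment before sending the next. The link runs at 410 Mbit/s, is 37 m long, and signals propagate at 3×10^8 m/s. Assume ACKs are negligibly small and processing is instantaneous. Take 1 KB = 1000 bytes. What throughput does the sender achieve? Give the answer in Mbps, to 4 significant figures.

t_tx = L/R = 25600/410000000 = 6.2439e-05 s.
t_prop = 37/300000000 = 1.23333e-07 s; RTT = 2.46667e-07 s.
Cycle = t_tx + RTT = 6.26857e-05 s.
Throughput = L / cycle = 25600 / 6.26857e-05 = 408.4 Mbps.

408.4 Mbps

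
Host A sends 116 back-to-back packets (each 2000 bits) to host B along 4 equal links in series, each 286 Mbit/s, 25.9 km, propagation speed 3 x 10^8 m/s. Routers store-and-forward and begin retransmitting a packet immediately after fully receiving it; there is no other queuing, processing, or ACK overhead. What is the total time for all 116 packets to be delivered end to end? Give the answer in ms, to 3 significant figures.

1.18 ms

Per-hop transmission t_tx = L/R = 2000/286000000 = 0.00699301 ms.
Per-hop propagation t_prop = 25900/300000000 = 0.0863333 ms.
Pipeline fill: first packet needs 4·t_tx to clear all hops; remaining 115 packets each add one t_tx.
Total = (4+116-1)·t_tx + 4·t_prop = 119·0.00699301 + 4·0.0863333 = 1.18 ms.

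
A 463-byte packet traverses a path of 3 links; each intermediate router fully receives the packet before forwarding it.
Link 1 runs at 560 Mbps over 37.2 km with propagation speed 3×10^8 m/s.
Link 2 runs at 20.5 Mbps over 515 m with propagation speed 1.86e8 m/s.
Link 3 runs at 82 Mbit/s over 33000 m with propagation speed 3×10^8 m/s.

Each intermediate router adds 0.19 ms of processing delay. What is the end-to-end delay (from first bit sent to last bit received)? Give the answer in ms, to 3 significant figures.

L = 463 × 8 = 3704 bits.
Transmission delays (L/R per hop): 0.00661429, 0.180683, 0.0451707 ms; sum = 0.232468 ms.
Propagation delays (d/s per hop): 0.124, 0.00276882, 0.11 ms; sum = 0.236769 ms.
Processing at 2 router(s): 2 × 0.19 ms = 0.38 ms.
End-to-end = 0.849 ms.

0.849 ms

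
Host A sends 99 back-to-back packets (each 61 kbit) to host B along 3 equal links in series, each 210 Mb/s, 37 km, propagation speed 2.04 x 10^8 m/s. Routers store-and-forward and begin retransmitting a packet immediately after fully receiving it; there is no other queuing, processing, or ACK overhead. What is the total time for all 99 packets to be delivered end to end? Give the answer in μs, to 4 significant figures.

29880 μs

Per-hop transmission t_tx = L/R = 61000/210000000 = 290.476 μs.
Per-hop propagation t_prop = 37000/204000000 = 181.373 μs.
Pipeline fill: first packet needs 3·t_tx to clear all hops; remaining 98 packets each add one t_tx.
Total = (3+99-1)·t_tx + 3·t_prop = 101·290.476 + 3·181.373 = 29880 μs.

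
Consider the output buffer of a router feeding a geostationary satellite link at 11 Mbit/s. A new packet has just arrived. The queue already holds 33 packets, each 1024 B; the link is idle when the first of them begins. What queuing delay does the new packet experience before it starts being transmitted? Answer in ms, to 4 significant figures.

Each queued packet: L/R = 8192/11000000 = 0.744727 ms.
33 queued → 24.576 ms.
Queuing delay = 24.58 ms.

24.58 ms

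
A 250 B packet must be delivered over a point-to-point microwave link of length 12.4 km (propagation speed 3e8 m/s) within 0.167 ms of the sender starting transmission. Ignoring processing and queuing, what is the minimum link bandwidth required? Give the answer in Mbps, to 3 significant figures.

L = 2000 bits.
Propagation delay = 12400 / 300000000 = 0.0413333 ms.
Transmission budget = 0.167 − 0.0413333 = 0.125667 ms.
R ≥ L / t_tx = 2000 bits / 0.000125667 s = 15.9 Mbps.

15.9 Mbps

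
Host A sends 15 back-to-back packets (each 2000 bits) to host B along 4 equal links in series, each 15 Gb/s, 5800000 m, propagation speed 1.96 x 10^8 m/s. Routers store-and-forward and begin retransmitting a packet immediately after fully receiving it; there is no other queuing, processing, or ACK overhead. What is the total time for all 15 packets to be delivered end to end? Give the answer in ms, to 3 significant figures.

Per-hop transmission t_tx = L/R = 2000/15000000000 = 0.000133333 ms.
Per-hop propagation t_prop = 5800000/196000000 = 29.5918 ms.
Pipeline fill: first packet needs 4·t_tx to clear all hops; remaining 14 packets each add one t_tx.
Total = (4+15-1)·t_tx + 4·t_prop = 18·0.000133333 + 4·29.5918 = 118 ms.

118 ms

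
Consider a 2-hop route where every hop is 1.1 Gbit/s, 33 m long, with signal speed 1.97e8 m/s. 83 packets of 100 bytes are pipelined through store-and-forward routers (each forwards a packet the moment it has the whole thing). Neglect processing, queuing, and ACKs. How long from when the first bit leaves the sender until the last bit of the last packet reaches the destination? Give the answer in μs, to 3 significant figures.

Per-hop transmission t_tx = L/R = 800/1100000000 = 0.727273 μs.
Per-hop propagation t_prop = 33/197000000 = 0.167513 μs.
Pipeline fill: first packet needs 2·t_tx to clear all hops; remaining 82 packets each add one t_tx.
Total = (2+83-1)·t_tx + 2·t_prop = 84·0.727273 + 2·0.167513 = 61.4 μs.

61.4 μs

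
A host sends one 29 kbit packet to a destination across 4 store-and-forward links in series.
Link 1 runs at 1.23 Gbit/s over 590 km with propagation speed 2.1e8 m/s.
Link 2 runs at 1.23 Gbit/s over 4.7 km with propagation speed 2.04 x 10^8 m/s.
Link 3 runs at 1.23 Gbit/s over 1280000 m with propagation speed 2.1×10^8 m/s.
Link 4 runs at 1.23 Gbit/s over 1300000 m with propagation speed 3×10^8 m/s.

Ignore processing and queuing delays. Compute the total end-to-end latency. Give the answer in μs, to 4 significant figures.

13360 μs

L = 29000 bits.
Transmission delay per hop = L/R = 29000/1230000000 = 23.5772 μs; 4 hops → 94.3089 μs.
Propagation delays (d/s per hop): 2809.52, 23.0392, 6095.24, 4333.33 μs; sum = 13261.1 μs.
End-to-end = 13360 μs.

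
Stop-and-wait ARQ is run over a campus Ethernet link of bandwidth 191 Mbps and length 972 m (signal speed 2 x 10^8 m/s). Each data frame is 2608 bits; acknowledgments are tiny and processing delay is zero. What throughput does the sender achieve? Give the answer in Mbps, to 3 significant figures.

112 Mbps

t_tx = L/R = 2608/191000000 = 1.36545e-05 s.
t_prop = 972/200000000 = 4.86e-06 s; RTT = 9.72e-06 s.
Cycle = t_tx + RTT = 2.33745e-05 s.
Throughput = L / cycle = 2608 / 2.33745e-05 = 112 Mbps.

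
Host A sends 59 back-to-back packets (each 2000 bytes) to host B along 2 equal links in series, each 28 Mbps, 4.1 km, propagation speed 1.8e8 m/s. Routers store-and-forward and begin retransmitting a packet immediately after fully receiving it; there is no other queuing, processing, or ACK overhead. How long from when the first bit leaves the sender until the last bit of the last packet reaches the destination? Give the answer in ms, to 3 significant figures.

34.3 ms

Per-hop transmission t_tx = L/R = 16000/28000000 = 0.571429 ms.
Per-hop propagation t_prop = 4100/180000000 = 0.0227778 ms.
Pipeline fill: first packet needs 2·t_tx to clear all hops; remaining 58 packets each add one t_tx.
Total = (2+59-1)·t_tx + 2·t_prop = 60·0.571429 + 2·0.0227778 = 34.3 ms.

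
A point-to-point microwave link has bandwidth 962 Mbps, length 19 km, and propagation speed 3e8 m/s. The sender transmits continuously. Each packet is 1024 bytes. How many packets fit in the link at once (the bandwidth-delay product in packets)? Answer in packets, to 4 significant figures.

7.437 packets

Propagation delay = 19000 / 300000000 = 6.33333e-05 s.
BDP = R × t_prop = 962000000 × 6.33333e-05 = 60926.7 bits.
In packets of 8192 bits: 7.437 packets.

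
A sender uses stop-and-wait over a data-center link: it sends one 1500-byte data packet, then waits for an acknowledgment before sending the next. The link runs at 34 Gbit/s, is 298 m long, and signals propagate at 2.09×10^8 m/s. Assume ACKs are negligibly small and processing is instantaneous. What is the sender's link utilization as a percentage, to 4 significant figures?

t_tx = L/R = 12000/34000000000 = 3.52941e-07 s.
t_prop = 298/209000000 = 1.42584e-06 s; RTT = 2.85167e-06 s.
Cycle = t_tx + RTT = 3.20462e-06 s.
Utilization = t_tx / cycle = 3.52941e-07/3.20462e-06 = 11.01 %.

11.01 %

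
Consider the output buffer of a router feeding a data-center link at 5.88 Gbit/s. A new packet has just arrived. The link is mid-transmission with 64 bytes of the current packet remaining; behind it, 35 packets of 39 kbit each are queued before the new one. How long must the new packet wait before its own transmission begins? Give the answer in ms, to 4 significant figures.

0.2322 ms

Each queued packet: L/R = 39000/5880000000 = 0.00663265 ms.
35 queued → 0.232143 ms.
Plus remaining 512 bits of current packet: 8.70748e-05 ms.
Queuing delay = 0.2322 ms.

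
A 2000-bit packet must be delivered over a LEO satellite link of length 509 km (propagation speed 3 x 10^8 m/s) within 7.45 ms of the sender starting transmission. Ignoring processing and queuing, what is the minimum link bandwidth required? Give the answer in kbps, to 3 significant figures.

Propagation delay = 509000 / 300000000 = 1.69667 ms.
Transmission budget = 7.45 − 1.69667 = 5.75333 ms.
R ≥ L / t_tx = 2000 bits / 0.00575333 s = 348 kbps.

348 kbps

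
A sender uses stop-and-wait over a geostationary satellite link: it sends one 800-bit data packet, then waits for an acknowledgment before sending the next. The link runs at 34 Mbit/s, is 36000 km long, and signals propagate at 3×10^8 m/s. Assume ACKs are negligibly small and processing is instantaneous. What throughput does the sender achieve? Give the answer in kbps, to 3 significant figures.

t_tx = L/R = 800/34000000 = 2.35294e-05 s.
t_prop = 36000000/300000000 = 0.12 s; RTT = 0.24 s.
Cycle = t_tx + RTT = 0.240024 s.
Throughput = L / cycle = 800 / 0.240024 = 3.33 kbps.

3.33 kbps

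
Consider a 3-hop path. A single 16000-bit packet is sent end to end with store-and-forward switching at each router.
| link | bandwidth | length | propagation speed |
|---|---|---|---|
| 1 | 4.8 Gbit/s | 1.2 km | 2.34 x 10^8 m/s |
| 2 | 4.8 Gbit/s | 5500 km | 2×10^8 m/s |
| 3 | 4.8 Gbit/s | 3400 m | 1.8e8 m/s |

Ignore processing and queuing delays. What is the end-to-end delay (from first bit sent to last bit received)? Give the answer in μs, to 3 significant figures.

Transmission delay per hop = L/R = 16000/4800000000 = 3.33333 μs; 3 hops → 10 μs.
Propagation delays (d/s per hop): 5.12821, 27500, 18.8889 μs; sum = 27524 μs.
End-to-end = 27500 μs.

27500 μs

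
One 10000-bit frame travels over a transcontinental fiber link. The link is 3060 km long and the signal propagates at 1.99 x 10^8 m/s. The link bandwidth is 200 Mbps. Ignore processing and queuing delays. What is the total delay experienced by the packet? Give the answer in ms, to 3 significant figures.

15.4 ms

Transmission delay = L/R = 10000 / 200000000 = 0.05 ms.
Propagation delay = d/s = 3060000 m / 199000000 m/s = 15.3769 ms.
Total = 15.4 ms.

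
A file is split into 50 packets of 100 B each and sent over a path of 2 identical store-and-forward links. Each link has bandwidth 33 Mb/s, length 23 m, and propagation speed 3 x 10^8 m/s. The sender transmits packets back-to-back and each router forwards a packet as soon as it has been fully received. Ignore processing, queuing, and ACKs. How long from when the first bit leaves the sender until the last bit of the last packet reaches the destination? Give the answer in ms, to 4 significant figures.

Per-hop transmission t_tx = L/R = 800/33000000 = 0.0242424 ms.
Per-hop propagation t_prop = 23/300000000 = 7.66667e-05 ms.
Pipeline fill: first packet needs 2·t_tx to clear all hops; remaining 49 packets each add one t_tx.
Total = (2+50-1)·t_tx + 2·t_prop = 51·0.0242424 + 2·7.66667e-05 = 1.237 ms.

1.237 ms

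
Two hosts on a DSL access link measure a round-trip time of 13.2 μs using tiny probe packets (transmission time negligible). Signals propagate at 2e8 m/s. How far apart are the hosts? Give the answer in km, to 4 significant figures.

One-way propagation = RTT/2 = 6.6 μs.
d = s × t = 200000000 × 6.6e-06 = 1.320 km.

1.320 km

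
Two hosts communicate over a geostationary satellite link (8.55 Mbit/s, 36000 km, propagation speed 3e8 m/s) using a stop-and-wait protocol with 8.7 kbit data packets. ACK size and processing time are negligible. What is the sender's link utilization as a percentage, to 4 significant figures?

0.4222 %

t_tx = L/R = 8700/8550000 = 0.00101754 s.
t_prop = 36000000/300000000 = 0.12 s; RTT = 0.24 s.
Cycle = t_tx + RTT = 0.241018 s.
Utilization = t_tx / cycle = 0.00101754/0.241018 = 0.4222 %.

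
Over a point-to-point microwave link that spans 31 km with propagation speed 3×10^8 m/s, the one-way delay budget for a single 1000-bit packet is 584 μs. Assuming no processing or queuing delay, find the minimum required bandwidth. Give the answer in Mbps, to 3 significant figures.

2.08 Mbps

Propagation delay = 31000 / 300000000 = 103.333 μs.
Transmission budget = 584 − 103.333 = 480.667 μs.
R ≥ L / t_tx = 1000 bits / 0.000480667 s = 2.08 Mbps.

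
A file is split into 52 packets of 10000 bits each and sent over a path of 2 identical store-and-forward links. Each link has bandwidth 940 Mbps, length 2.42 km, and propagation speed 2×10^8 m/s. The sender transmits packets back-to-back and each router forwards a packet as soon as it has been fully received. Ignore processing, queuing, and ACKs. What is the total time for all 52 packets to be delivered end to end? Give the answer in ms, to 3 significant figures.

0.588 ms

Per-hop transmission t_tx = L/R = 10000/940000000 = 0.0106383 ms.
Per-hop propagation t_prop = 2420/200000000 = 0.0121 ms.
Pipeline fill: first packet needs 2·t_tx to clear all hops; remaining 51 packets each add one t_tx.
Total = (2+52-1)·t_tx + 2·t_prop = 53·0.0106383 + 2·0.0121 = 0.588 ms.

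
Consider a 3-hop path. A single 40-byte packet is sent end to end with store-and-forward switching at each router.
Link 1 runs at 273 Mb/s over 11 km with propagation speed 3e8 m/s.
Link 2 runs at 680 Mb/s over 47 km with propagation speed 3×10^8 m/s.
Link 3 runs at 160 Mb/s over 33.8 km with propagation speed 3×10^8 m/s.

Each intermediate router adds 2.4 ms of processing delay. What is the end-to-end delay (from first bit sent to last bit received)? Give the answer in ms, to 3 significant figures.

L = 40 × 8 = 320 bits.
Transmission delays (L/R per hop): 0.00117216, 0.000470588, 0.002 ms; sum = 0.00364275 ms.
Propagation delays (d/s per hop): 0.0366667, 0.156667, 0.112667 ms; sum = 0.306 ms.
Processing at 2 router(s): 2 × 2.4 ms = 4.8 ms.
End-to-end = 5.11 ms.

5.11 ms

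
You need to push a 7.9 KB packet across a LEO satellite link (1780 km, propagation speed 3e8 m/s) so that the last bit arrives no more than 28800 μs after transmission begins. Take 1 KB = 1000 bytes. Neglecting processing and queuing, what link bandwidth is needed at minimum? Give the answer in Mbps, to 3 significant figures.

2.76 Mbps

L = 63200 bits.
Propagation delay = 1780000 / 300000000 = 5933.33 μs.
Transmission budget = 28800 − 5933.33 = 22866.7 μs.
R ≥ L / t_tx = 63200 bits / 0.0228667 s = 2.76 Mbps.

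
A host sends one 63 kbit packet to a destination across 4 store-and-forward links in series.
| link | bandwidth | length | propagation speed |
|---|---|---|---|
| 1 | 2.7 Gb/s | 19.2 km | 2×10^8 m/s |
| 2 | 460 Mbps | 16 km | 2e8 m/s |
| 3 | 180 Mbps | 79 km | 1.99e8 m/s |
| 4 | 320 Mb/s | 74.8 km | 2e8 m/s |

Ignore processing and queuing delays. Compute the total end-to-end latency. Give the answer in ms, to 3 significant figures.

1.65 ms

L = 63000 bits.
Transmission delays (L/R per hop): 0.0233333, 0.136957, 0.35, 0.196875 ms; sum = 0.707165 ms.
Propagation delays (d/s per hop): 0.096, 0.08, 0.396985, 0.374 ms; sum = 0.946985 ms.
End-to-end = 1.65 ms.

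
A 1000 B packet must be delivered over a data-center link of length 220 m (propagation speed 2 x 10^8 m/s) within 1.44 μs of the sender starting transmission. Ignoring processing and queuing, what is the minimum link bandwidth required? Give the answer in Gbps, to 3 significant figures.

23.5 Gbps

L = 8000 bits.
Propagation delay = 220 / 200000000 = 1.1 μs.
Transmission budget = 1.44 − 1.1 = 0.34 μs.
R ≥ L / t_tx = 8000 bits / 3.4e-07 s = 23.5 Gbps.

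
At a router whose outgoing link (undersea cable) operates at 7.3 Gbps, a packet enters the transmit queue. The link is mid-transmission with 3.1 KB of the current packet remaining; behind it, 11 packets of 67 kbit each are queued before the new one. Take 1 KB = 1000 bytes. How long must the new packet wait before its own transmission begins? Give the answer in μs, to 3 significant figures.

Each queued packet: L/R = 67000/7300000000 = 9.17808 μs.
11 queued → 100.959 μs.
Plus remaining 24800 bits of current packet: 3.39726 μs.
Queuing delay = 104 μs.

104 μs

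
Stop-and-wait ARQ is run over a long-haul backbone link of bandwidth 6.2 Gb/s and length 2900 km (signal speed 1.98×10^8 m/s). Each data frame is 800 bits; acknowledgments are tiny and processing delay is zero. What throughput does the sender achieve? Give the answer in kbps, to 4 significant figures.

t_tx = L/R = 800/6200000000 = 1.29032e-07 s.
t_prop = 2900000/198000000 = 0.0146465 s; RTT = 0.0292929 s.
Cycle = t_tx + RTT = 0.0292931 s.
Throughput = L / cycle = 800 / 0.0292931 = 27.31 kbps.

27.31 kbps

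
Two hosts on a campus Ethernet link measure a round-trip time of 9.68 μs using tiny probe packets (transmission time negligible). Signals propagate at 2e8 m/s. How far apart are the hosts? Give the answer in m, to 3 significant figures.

One-way propagation = RTT/2 = 4.84 μs.
d = s × t = 200000000 × 4.84e-06 = 968 m.

968 m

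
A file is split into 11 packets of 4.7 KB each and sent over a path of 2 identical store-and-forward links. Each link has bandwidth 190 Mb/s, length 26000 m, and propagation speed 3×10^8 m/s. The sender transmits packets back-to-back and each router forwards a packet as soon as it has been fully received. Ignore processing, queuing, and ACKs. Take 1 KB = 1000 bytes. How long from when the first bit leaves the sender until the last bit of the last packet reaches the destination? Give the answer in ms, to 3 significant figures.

2.55 ms

Per-hop transmission t_tx = L/R = 37600/190000000 = 0.197895 ms.
Per-hop propagation t_prop = 26000/300000000 = 0.0866667 ms.
Pipeline fill: first packet needs 2·t_tx to clear all hops; remaining 10 packets each add one t_tx.
Total = (2+11-1)·t_tx + 2·t_prop = 12·0.197895 + 2·0.0866667 = 2.55 ms.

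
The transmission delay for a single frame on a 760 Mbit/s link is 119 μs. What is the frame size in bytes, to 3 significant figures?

11300 bytes

L = R × t_tx = 760000000 b/s × 0.000119 s = 90440 bits.
In bytes: 90440 / 8 = 11300 bytes.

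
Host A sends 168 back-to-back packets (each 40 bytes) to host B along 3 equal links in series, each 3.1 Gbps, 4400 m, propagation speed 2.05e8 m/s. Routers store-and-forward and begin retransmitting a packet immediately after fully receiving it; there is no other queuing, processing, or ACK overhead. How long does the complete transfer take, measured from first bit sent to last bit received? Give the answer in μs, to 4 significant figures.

81.94 μs

Per-hop transmission t_tx = L/R = 320/3100000000 = 0.103226 μs.
Per-hop propagation t_prop = 4400/2.05e+08 = 21.4634 μs.
Pipeline fill: first packet needs 3·t_tx to clear all hops; remaining 167 packets each add one t_tx.
Total = (3+168-1)·t_tx + 3·t_prop = 170·0.103226 + 3·21.4634 = 81.94 μs.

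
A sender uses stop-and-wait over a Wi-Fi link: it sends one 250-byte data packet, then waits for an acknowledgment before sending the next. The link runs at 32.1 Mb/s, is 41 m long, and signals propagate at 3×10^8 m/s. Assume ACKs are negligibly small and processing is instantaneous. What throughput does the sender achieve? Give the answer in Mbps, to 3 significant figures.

t_tx = L/R = 2000/32100000 = 6.23053e-05 s.
t_prop = 41/300000000 = 1.36667e-07 s; RTT = 2.73333e-07 s.
Cycle = t_tx + RTT = 6.25786e-05 s.
Throughput = L / cycle = 2000 / 6.25786e-05 = 32.0 Mbps.

32.0 Mbps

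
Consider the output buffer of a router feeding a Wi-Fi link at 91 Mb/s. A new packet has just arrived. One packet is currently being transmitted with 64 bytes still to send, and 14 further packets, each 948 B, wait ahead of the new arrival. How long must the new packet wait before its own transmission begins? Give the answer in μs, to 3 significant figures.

1170 μs

Each queued packet: L/R = 7584/91000000 = 83.3407 μs.
14 queued → 1166.77 μs.
Plus remaining 512 bits of current packet: 5.62637 μs.
Queuing delay = 1170 μs.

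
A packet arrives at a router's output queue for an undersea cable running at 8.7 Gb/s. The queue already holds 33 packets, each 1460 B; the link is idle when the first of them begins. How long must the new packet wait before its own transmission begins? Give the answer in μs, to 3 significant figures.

44.3 μs

Each queued packet: L/R = 11680/8700000000 = 1.34253 μs.
33 queued → 44.3034 μs.
Queuing delay = 44.3 μs.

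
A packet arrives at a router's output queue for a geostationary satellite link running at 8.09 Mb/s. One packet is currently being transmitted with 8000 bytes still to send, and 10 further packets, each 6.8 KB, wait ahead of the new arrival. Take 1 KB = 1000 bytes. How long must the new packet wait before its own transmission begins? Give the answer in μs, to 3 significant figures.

75200 μs

Each queued packet: L/R = 54400/8090000 = 6724.35 μs.
10 queued → 67243.5 μs.
Plus remaining 64000 bits of current packet: 7911 μs.
Queuing delay = 75200 μs.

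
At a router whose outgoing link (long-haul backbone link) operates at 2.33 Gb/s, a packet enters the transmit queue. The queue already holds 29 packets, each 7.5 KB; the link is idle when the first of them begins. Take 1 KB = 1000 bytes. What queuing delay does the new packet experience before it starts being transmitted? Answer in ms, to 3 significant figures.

Each queued packet: L/R = 60000/2330000000 = 0.0257511 ms.
29 queued → 0.746781 ms.
Queuing delay = 0.747 ms.

0.747 ms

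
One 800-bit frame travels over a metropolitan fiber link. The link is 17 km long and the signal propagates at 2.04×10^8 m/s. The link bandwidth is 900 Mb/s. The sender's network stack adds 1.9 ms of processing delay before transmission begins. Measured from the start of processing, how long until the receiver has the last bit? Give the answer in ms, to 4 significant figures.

Transmission delay = L/R = 800 / 900000000 = 0.000888889 ms.
Propagation delay = d/s = 17000 m / 204000000 m/s = 0.0833333 ms.
Plus processing delay 1.9 ms = 1.9 ms.
Total = 1.984 ms.

1.984 ms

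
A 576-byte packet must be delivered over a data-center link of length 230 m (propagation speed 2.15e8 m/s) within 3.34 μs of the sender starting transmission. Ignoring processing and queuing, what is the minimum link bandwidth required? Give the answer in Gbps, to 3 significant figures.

2.03 Gbps

L = 4608 bits.
Propagation delay = 230 / 215000000 = 1.06977 μs.
Transmission budget = 3.34 − 1.06977 = 2.27023 μs.
R ≥ L / t_tx = 4608 bits / 2.27023e-06 s = 2.03 Gbps.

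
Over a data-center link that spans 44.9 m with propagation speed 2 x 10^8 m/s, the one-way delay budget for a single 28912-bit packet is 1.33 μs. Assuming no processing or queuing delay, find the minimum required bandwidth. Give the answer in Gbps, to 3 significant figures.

26.2 Gbps

Propagation delay = 44.9 / 200000000 = 0.2245 μs.
Transmission budget = 1.33 − 0.2245 = 1.1055 μs.
R ≥ L / t_tx = 28912 bits / 1.1055e-06 s = 26.2 Gbps.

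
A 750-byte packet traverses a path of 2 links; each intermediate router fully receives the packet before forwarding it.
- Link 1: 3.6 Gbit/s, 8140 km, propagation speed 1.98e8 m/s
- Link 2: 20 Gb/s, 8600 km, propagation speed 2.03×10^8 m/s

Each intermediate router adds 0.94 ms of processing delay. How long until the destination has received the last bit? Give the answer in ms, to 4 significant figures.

84.42 ms

L = 750 × 8 = 6000 bits.
Transmission delays (L/R per hop): 0.00166667, 0.0003 ms; sum = 0.00196667 ms.
Propagation delays (d/s per hop): 41.1111, 42.3645 ms; sum = 83.4756 ms.
Processing at 1 router(s): 1 × 0.94 ms = 0.94 ms.
End-to-end = 84.42 ms.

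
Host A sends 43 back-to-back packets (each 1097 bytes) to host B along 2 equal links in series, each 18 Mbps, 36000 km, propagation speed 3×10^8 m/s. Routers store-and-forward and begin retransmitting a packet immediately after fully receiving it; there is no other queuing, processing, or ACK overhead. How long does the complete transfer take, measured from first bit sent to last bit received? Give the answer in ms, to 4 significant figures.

261.5 ms

Per-hop transmission t_tx = L/R = 8776/18000000 = 0.487556 ms.
Per-hop propagation t_prop = 36000000/300000000 = 120 ms.
Pipeline fill: first packet needs 2·t_tx to clear all hops; remaining 42 packets each add one t_tx.
Total = (2+43-1)·t_tx + 2·t_prop = 44·0.487556 + 2·120 = 261.5 ms.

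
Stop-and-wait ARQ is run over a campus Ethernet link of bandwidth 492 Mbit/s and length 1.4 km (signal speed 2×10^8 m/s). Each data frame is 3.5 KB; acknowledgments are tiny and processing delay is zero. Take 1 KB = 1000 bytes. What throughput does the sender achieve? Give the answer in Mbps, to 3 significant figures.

395 Mbps

t_tx = L/R = 28000/492000000 = 5.69106e-05 s.
t_prop = 1400/200000000 = 7e-06 s; RTT = 1.4e-05 s.
Cycle = t_tx + RTT = 7.09106e-05 s.
Throughput = L / cycle = 28000 / 7.09106e-05 = 395 Mbps.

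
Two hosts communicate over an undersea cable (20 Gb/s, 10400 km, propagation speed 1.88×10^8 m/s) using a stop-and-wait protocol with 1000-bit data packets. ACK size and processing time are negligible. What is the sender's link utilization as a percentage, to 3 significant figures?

0.0000452 %

t_tx = L/R = 1000/20000000000 = 5e-08 s.
t_prop = 10400000/188000000 = 0.0553191 s; RTT = 0.110638 s.
Cycle = t_tx + RTT = 0.110638 s.
Utilization = t_tx / cycle = 5e-08/0.110638 = 0.0000452 %.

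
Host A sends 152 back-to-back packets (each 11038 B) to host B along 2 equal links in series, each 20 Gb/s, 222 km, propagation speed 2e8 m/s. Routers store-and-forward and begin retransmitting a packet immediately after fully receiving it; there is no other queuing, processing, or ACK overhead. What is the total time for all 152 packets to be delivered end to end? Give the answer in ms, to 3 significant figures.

2.90 ms

Per-hop transmission t_tx = L/R = 88304/20000000000 = 0.0044152 ms.
Per-hop propagation t_prop = 222000/200000000 = 1.11 ms.
Pipeline fill: first packet needs 2·t_tx to clear all hops; remaining 151 packets each add one t_tx.
Total = (2+152-1)·t_tx + 2·t_prop = 153·0.0044152 + 2·1.11 = 2.90 ms.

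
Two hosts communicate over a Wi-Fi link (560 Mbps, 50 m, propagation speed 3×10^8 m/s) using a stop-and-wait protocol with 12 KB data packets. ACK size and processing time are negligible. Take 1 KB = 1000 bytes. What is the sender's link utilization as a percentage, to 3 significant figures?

99.8 %

t_tx = L/R = 96000/560000000 = 0.000171429 s.
t_prop = 50/300000000 = 1.66667e-07 s; RTT = 3.33333e-07 s.
Cycle = t_tx + RTT = 0.000171762 s.
Utilization = t_tx / cycle = 0.000171429/0.000171762 = 99.8 %.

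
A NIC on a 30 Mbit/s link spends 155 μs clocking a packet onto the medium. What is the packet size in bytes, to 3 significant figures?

L = R × t_tx = 30000000 b/s × 0.000155 s = 4650 bits.
In bytes: 4650 / 8 = 581 bytes.

581 bytes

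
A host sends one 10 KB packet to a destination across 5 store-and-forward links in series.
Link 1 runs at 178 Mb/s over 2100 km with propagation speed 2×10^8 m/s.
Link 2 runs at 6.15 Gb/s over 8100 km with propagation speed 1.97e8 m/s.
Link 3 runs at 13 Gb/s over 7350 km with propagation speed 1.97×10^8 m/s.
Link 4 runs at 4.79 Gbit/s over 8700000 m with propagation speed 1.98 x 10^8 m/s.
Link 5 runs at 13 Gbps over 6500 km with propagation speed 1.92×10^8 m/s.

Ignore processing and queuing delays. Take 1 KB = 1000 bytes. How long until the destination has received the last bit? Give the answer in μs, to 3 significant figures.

167000 μs

L = 80000 bits.
Transmission delays (L/R per hop): 449.438, 13.0081, 6.15385, 16.7015, 6.15385 μs; sum = 491.455 μs.
Propagation delays (d/s per hop): 10500, 41116.8, 37309.6, 43939.4, 33854.2 μs; sum = 166720 μs.
End-to-end = 167000 μs.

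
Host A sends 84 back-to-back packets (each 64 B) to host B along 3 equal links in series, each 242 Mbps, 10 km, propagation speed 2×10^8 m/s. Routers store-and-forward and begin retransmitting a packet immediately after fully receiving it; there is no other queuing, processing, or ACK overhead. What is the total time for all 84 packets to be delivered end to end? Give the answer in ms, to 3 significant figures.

0.332 ms

Per-hop transmission t_tx = L/R = 512/242000000 = 0.0021157 ms.
Per-hop propagation t_prop = 10000/200000000 = 0.05 ms.
Pipeline fill: first packet needs 3·t_tx to clear all hops; remaining 83 packets each add one t_tx.
Total = (3+84-1)·t_tx + 3·t_prop = 86·0.0021157 + 3·0.05 = 0.332 ms.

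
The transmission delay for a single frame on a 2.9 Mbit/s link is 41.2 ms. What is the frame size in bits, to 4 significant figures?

L = R × t_tx = 2900000 b/s × 0.0412 s = 119480 bits.

119500 bits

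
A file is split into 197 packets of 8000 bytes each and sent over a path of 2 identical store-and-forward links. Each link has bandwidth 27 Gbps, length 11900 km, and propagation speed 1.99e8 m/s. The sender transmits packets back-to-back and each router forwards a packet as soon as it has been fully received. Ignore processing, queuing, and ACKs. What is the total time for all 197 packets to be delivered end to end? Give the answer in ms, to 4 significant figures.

Per-hop transmission t_tx = L/R = 64000/27000000000 = 0.00237037 ms.
Per-hop propagation t_prop = 11900000/199000000 = 59.799 ms.
Pipeline fill: first packet needs 2·t_tx to clear all hops; remaining 196 packets each add one t_tx.
Total = (2+197-1)·t_tx + 2·t_prop = 198·0.00237037 + 2·59.799 = 120.1 ms.

120.1 ms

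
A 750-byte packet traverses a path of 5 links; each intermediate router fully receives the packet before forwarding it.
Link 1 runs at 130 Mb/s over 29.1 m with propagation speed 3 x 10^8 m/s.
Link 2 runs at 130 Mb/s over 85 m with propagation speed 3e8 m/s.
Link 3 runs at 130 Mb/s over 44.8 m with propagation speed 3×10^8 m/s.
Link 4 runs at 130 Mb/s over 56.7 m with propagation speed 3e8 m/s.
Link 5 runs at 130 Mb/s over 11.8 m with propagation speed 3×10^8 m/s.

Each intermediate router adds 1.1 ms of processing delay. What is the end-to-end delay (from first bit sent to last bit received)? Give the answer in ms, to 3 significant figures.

4.63 ms

L = 750 × 8 = 6000 bits.
Transmission delay per hop = L/R = 6000/130000000 = 0.0461538 ms; 5 hops → 0.230769 ms.
Propagation delays (d/s per hop): 9.7e-05, 0.000283333, 0.000149333, 0.000189, 3.93333e-05 ms; sum = 0.000758 ms.
Processing at 4 router(s): 4 × 1.1 ms = 4.4 ms.
End-to-end = 4.63 ms.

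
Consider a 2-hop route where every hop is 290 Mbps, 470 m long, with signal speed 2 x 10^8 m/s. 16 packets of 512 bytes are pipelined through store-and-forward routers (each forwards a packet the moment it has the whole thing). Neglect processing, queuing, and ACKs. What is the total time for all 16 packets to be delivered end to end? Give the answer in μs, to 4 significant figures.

244.8 μs

Per-hop transmission t_tx = L/R = 4096/290000000 = 14.1241 μs.
Per-hop propagation t_prop = 470/200000000 = 2.35 μs.
Pipeline fill: first packet needs 2·t_tx to clear all hops; remaining 15 packets each add one t_tx.
Total = (2+16-1)·t_tx + 2·t_prop = 17·14.1241 + 2·2.35 = 244.8 μs.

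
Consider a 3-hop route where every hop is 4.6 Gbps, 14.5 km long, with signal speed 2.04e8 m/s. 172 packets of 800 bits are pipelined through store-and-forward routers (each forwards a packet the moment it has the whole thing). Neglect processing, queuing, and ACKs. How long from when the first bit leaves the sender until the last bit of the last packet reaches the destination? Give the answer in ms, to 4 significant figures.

Per-hop transmission t_tx = L/R = 800/4600000000 = 0.000173913 ms.
Per-hop propagation t_prop = 14500/204000000 = 0.0710784 ms.
Pipeline fill: first packet needs 3·t_tx to clear all hops; remaining 171 packets each add one t_tx.
Total = (3+172-1)·t_tx + 3·t_prop = 174·0.000173913 + 3·0.0710784 = 0.2435 ms.

0.2435 ms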